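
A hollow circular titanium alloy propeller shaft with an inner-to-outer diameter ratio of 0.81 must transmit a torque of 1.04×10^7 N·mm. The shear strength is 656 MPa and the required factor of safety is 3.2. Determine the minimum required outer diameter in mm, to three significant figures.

d_o = 76.8 mm

τ_allow = 656/3.2 = 205.0 MPa.
For a hollow shaft τ = 16T/[πd_o³(1−k⁴)] with k = 0.81, so 1−k⁴ = 0.5695.
d_o³ = 16T/[π τ_allow (1−k⁴)] = 16×1.0400×10^7/(π×205.0×0.5695) = 453700 mm³.
d_o = 76.84 mm.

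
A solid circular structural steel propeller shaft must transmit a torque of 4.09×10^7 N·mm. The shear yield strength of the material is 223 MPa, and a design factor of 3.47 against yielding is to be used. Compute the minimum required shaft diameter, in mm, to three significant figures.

d = 148 mm

Allowable shear stress τ_allow = 223/3.47 = 64.27 MPa.
For a solid shaft τ = 16T/(πd³), so d³ = 16T/(π τ_allow) = 16×4.0900×10^7/(π×64.27) = 3.241×10^6 mm³.
d = (3.241×10^6)^(1/3) = 148.0 mm.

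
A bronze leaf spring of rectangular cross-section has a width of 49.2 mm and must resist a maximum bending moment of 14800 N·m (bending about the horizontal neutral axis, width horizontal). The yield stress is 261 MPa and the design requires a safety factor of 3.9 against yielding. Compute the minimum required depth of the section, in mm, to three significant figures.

h = 164 mm

σ_allow = 261/3.9 = 66.92 MPa.
For a rectangular section σ = 6M/(bh²), so h² = 6M/(b σ_allow) = 6×1.4800×10^7/(49.2×66.92) = 26970 mm².
h = 164.2 mm.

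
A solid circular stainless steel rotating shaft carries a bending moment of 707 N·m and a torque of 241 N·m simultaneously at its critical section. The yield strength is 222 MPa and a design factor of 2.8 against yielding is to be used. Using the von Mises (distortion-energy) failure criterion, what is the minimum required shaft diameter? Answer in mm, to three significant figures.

σ_allow = σ_y/n = 222/2.8 = 79.29 MPa.
For a solid shaft σ_b = 32M/(πd³) and τ = 16T/(πd³), so the von Mises stress is σ' = (16/πd³)·√(4M²+3T²).
√(4M²+3T²) = √(4×(707000)² + 3×(241000)²) = 1.474×10^6 N·mm.
d³ = 16×1.474×10^6/(π×79.29) = 94700 mm³.
d = 45.58 mm.

d = 45.6 mm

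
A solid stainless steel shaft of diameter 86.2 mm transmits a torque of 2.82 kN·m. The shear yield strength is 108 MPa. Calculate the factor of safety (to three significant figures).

τ = 16T/(πd³) = 16×2820000/(π×86.2³) = 22.42 MPa.
n = τ_limit/τ = 108/22.42 = 4.816.

n = 4.82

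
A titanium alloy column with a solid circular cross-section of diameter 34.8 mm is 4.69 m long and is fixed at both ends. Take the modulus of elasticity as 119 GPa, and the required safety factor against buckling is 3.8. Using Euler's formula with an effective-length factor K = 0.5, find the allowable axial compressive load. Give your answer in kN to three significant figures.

I = πd⁴/64 = π×34.8⁴/64 = 71990 mm⁴.
Effective length L_e = KL = 0.5×4.69 m = 2345 mm.
Euler critical load P_cr = π²EI/L_e² = π²×119000×71990/2345² = 15380 N.
P_allow = P_cr/n = 15380/3.8 = 4046 N.

P_allow = 4.05 kN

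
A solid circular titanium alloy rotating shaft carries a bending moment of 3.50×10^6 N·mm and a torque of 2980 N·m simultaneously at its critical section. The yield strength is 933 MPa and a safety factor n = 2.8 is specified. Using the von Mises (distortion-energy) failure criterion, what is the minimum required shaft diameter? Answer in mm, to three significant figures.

d = 51.0 mm

σ_allow = σ_y/n = 933/2.8 = 333.2 MPa.
For a solid shaft σ_b = 32M/(πd³) and τ = 16T/(πd³), so the von Mises stress is σ' = (16/πd³)·√(4M²+3T²).
√(4M²+3T²) = √(4×(3.500×10^6)² + 3×(2.980×10^6)²) = 8.697×10^6 N·mm.
d³ = 16×8.697×10^6/(π×333.2) = 132900 mm³.
d = 51.04 mm.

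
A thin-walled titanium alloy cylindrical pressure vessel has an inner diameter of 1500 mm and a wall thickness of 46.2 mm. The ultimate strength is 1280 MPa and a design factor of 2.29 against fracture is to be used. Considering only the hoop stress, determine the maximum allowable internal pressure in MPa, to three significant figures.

σ_allow = 1280/2.29 = 559.0 MPa.
σ_h = pD/(2t) → p_allow = 2σ_allow t/D = 2×559.0×46.2/1500 = 34.43 MPa.

p_allow = 34.4 MPa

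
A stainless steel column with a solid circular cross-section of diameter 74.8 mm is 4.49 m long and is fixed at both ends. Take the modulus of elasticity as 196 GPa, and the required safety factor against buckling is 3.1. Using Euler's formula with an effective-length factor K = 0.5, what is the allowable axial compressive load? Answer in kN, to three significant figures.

P_allow = 190 kN

I = πd⁴/64 = π×74.8⁴/64 = 1.537×10^6 mm⁴.
Effective length L_e = KL = 0.5×4.49 m = 2245 mm.
Euler critical load P_cr = π²EI/L_e² = π²×196000×1.537×10^6/2245² = 589800 N.
P_allow = P_cr/n = 589800/3.1 = 190300 N.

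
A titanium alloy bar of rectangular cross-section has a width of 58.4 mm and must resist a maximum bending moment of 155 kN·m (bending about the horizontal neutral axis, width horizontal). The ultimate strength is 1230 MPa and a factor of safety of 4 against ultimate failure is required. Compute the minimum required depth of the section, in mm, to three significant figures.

σ_allow = 1230/4 = 307.5 MPa.
For a rectangular section σ = 6M/(bh²), so h² = 6M/(b σ_allow) = 6×1.5500×10^8/(58.4×307.5) = 51790 mm².
h = 227.6 mm.

h = 228 mm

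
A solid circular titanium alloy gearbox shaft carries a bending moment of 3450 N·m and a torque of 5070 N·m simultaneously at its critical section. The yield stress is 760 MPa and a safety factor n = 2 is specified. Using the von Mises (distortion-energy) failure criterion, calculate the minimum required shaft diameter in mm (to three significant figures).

σ_allow = σ_y/n = 760/2 = 380.0 MPa.
For a solid shaft σ_b = 32M/(πd³) and τ = 16T/(πd³), so the von Mises stress is σ' = (16/πd³)·√(4M²+3T²).
√(4M²+3T²) = √(4×(3.450×10^6)² + 3×(5.070×10^6)²) = 1.117×10^7 N·mm.
d³ = 16×1.117×10^7/(π×380.0) = 149700 mm³.
d = 53.10 mm.

d = 53.1 mm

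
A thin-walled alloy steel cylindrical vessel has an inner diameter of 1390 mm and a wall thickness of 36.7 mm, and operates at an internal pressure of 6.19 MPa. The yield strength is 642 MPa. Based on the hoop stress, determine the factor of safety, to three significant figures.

n = 5.48

σ_h = pD/(2t) = 6.19×1390/(2×36.7) = 117.2 MPa.
n = 642/117.2 = 5.477.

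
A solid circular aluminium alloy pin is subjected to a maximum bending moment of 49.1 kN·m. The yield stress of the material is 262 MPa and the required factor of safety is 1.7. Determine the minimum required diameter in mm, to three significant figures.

d = 148 mm

σ_allow = 262/1.7 = 154.1 MPa.
For a solid circular section σ = 32M/(πd³), so d³ = 32M/(π σ_allow) = 32×4.9100×10^7/(π×154.1) = 3.245×10^6 mm³.
d = 148.1 mm.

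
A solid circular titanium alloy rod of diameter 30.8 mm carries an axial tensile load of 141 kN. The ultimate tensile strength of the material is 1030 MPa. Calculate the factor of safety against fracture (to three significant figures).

n = 5.44

A = πd²/4 = 745.1 mm².
σ = F/A = 141000/745.1 = 189.2 MPa.
n = 1030/189.2 = 5.443.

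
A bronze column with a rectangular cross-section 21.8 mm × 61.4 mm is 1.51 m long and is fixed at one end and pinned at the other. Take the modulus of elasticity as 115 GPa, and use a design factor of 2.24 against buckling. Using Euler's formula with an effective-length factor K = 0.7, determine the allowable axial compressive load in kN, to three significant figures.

Buckling occurs about the weak axis: I_min = h·b³/12 = 61.4×21.8³/12 = 53010 mm⁴ (b = 21.8 mm is the smaller dimension).
Effective length L_e = KL = 0.7×1.51 m = 1057 mm.
Euler critical load P_cr = π²EI/L_e² = π²×115000×53010/1057² = 53850 N.
P_allow = P_cr/n = 53850/2.24 = 24040 N.

P_allow = 24.0 kN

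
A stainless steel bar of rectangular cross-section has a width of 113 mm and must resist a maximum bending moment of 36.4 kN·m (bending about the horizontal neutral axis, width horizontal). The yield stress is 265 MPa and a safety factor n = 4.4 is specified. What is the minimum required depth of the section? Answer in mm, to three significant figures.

h = 179 mm

σ_allow = 265/4.4 = 60.23 MPa.
For a rectangular section σ = 6M/(bh²), so h² = 6M/(b σ_allow) = 6×3.6400×10^7/(113×60.23) = 32090 mm².
h = 179.1 mm.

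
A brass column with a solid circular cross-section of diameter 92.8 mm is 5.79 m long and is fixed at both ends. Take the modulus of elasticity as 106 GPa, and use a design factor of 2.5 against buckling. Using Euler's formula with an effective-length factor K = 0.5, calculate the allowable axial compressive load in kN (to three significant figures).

I = πd⁴/64 = π×92.8⁴/64 = 3.641×10^6 mm⁴.
Effective length L_e = KL = 0.5×5.79 m = 2895 mm.
Euler critical load P_cr = π²EI/L_e² = π²×106000×3.641×10^6/2895² = 454400 N.
P_allow = P_cr/n = 454400/2.5 = 181800 N.

P_allow = 182 kN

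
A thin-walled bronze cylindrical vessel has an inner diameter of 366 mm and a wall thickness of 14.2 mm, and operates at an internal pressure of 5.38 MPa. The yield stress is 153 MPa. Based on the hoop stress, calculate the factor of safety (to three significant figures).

n = 2.21

σ_h = pD/(2t) = 5.38×366/(2×14.2) = 69.33 MPa.
n = 153/69.33 = 2.207.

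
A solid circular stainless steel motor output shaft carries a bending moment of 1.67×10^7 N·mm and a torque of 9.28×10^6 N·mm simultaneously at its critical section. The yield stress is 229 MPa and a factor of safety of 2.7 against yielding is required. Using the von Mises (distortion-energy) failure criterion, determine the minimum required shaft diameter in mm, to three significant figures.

σ_allow = σ_y/n = 229/2.7 = 84.81 MPa.
For a solid shaft σ_b = 32M/(πd³) and τ = 16T/(πd³), so the von Mises stress is σ' = (16/πd³)·√(4M²+3T²).
√(4M²+3T²) = √(4×(1.670×10^7)² + 3×(9.280×10^6)²) = 3.707×10^7 N·mm.
d³ = 16×3.707×10^7/(π×84.81) = 2.226×10^6 mm³.
d = 130.6 mm.

d = 131 mm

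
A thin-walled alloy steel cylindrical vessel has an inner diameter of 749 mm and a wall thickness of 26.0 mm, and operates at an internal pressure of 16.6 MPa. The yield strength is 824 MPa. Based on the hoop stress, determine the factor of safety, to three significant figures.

n = 3.45

σ_h = pD/(2t) = 16.6×749/(2×26.0) = 239.1 MPa.
n = 824/239.1 = 3.446.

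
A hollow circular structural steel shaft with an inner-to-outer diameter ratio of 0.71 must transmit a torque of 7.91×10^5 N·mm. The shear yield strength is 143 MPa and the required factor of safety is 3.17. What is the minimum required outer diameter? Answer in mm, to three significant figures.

τ_allow = 143/3.17 = 45.11 MPa.
For a hollow shaft τ = 16T/[πd_o³(1−k⁴)] with k = 0.71, so 1−k⁴ = 0.7459.
d_o³ = 16T/[π τ_allow (1−k⁴)] = 16×791000/(π×45.11×0.7459) = 119700 mm³.
d_o = 49.29 mm.

d_o = 49.3 mm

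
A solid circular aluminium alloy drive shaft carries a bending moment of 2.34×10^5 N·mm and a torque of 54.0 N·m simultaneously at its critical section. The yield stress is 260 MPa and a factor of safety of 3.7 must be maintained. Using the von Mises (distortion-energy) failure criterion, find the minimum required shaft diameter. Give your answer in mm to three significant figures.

d = 32.6 mm

σ_allow = σ_y/n = 260/3.7 = 70.27 MPa.
For a solid shaft σ_b = 32M/(πd³) and τ = 16T/(πd³), so the von Mises stress is σ' = (16/πd³)·√(4M²+3T²).
√(4M²+3T²) = √(4×(234000)² + 3×(54000)²) = 477300 N·mm.
d³ = 16×477300/(π×70.27) = 34590 mm³.
d = 32.58 mm.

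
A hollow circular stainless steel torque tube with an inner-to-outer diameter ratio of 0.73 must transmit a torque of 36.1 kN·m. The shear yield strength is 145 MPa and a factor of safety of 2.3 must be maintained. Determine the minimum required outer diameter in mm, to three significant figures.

d_o = 160 mm

τ_allow = 145/2.3 = 63.04 MPa.
For a hollow shaft τ = 16T/[πd_o³(1−k⁴)] with k = 0.73, so 1−k⁴ = 0.7160.
d_o³ = 16T/[π τ_allow (1−k⁴)] = 16×3.6100×10^7/(π×63.04×0.7160) = 4.073×10^6 mm³.
d_o = 159.7 mm.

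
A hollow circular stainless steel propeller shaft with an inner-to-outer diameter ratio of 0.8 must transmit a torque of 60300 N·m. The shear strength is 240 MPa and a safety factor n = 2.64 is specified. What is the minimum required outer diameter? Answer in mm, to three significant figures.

d_o = 179 mm

τ_allow = 240/2.64 = 90.91 MPa.
For a hollow shaft τ = 16T/[πd_o³(1−k⁴)] with k = 0.8, so 1−k⁴ = 0.5904.
d_o³ = 16T/[π τ_allow (1−k⁴)] = 16×6.0300×10^7/(π×90.91×0.5904) = 5.722×10^6 mm³.
d_o = 178.9 mm.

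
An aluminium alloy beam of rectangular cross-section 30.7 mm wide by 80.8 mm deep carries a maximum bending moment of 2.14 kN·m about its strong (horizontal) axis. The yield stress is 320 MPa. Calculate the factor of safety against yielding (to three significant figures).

Section modulus S = bh²/6 = 30.7×80.8²/6 = 33400 mm³.
σ = M/S = 2140000/33400 = 64.06 MPa.
n = 320/64.06 = 4.995.

n = 5.00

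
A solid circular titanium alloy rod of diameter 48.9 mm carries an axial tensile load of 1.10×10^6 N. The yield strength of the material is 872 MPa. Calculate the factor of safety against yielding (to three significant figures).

A = πd²/4 = 1878 mm².
σ = F/A = 1100000/1878 = 585.7 MPa.
n = 872/585.7 = 1.489.

n = 1.49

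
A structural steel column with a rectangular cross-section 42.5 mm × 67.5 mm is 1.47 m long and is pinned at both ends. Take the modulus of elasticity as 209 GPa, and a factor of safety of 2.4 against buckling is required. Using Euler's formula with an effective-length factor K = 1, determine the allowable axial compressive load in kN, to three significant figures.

P_allow = 172 kN

Buckling occurs about the weak axis: I_min = h·b³/12 = 67.5×42.5³/12 = 431800 mm⁴ (b = 42.5 mm is the smaller dimension).
Effective length L_e = KL = 1×1.47 m = 1470 mm.
Euler critical load P_cr = π²EI/L_e² = π²×209000×431800/1470² = 412200 N.
P_allow = P_cr/n = 412200/2.4 = 171700 N.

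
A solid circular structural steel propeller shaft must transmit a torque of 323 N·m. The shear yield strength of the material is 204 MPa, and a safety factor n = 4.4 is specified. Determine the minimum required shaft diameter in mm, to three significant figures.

Allowable shear stress τ_allow = 204/4.4 = 46.36 MPa.
For a solid shaft τ = 16T/(πd³), so d³ = 16T/(π τ_allow) = 16×323000/(π×46.36) = 35480 mm³.
d = (35480)^(1/3) = 32.86 mm.

d = 32.9 mm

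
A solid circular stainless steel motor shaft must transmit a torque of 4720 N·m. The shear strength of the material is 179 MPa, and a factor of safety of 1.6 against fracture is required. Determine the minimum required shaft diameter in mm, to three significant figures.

d = 59.9 mm

Allowable shear stress τ_allow = 179/1.6 = 111.9 MPa.
For a solid shaft τ = 16T/(πd³), so d³ = 16T/(π τ_allow) = 16×4720000/(π×111.9) = 214900 mm³.
d = (214900)^(1/3) = 59.90 mm.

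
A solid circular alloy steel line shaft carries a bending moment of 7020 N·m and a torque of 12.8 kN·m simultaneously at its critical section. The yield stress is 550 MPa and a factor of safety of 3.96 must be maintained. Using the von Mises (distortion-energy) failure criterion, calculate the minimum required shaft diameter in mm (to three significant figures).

σ_allow = σ_y/n = 550/3.96 = 138.9 MPa.
For a solid shaft σ_b = 32M/(πd³) and τ = 16T/(πd³), so the von Mises stress is σ' = (16/πd³)·√(4M²+3T²).
√(4M²+3T²) = √(4×(7.020×10^6)² + 3×(1.280×10^7)²) = 2.624×10^7 N·mm.
d³ = 16×2.624×10^7/(π×138.9) = 962300 mm³.
d = 98.73 mm.

d = 98.7 mm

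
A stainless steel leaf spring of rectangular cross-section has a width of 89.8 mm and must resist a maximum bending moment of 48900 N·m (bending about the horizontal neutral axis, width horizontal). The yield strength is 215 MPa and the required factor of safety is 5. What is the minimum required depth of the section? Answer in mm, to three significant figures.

σ_allow = 215/5 = 43.00 MPa.
For a rectangular section σ = 6M/(bh²), so h² = 6M/(b σ_allow) = 6×4.8900×10^7/(89.8×43.00) = 75980 mm².
h = 275.6 mm.

h = 276 mm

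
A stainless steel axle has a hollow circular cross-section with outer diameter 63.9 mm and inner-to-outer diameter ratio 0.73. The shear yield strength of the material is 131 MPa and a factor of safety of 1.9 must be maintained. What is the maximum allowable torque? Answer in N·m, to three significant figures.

T_allow = 2530 N·m

τ_allow = 131/1.9 = 68.95 MPa.
For a hollow shaft T_allow = τ_allow·πd_o³(1−k⁴)/16 with 1−k⁴ = 0.7160, so πd_o³(1−k⁴)/16 = 36680 mm³.
T_allow = 68.95×36680 = 2.529×10^6 N·mm = 2529 N·m.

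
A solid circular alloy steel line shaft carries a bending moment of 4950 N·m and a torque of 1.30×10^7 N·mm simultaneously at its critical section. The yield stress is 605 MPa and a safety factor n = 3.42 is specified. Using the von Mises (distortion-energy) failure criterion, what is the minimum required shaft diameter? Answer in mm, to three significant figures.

d = 89.1 mm

σ_allow = σ_y/n = 605/3.42 = 176.9 MPa.
For a solid shaft σ_b = 32M/(πd³) and τ = 16T/(πd³), so the von Mises stress is σ' = (16/πd³)·√(4M²+3T²).
√(4M²+3T²) = √(4×(4.950×10^6)² + 3×(1.300×10^7)²) = 2.460×10^7 N·mm.
d³ = 16×2.460×10^7/(π×176.9) = 708100 mm³.
d = 89.13 mm.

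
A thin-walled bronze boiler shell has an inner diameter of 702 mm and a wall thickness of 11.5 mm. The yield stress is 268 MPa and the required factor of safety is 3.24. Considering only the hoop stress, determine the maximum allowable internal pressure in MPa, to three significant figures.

σ_allow = 268/3.24 = 82.72 MPa.
σ_h = pD/(2t) → p_allow = 2σ_allow t/D = 2×82.72×11.5/702 = 2.710 MPa.

p_allow = 2.71 MPa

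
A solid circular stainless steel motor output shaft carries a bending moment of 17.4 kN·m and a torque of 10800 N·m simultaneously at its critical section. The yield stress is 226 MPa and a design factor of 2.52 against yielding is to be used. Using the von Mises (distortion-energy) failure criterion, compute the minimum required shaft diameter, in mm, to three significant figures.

d = 131 mm

σ_allow = σ_y/n = 226/2.52 = 89.68 MPa.
For a solid shaft σ_b = 32M/(πd³) and τ = 16T/(πd³), so the von Mises stress is σ' = (16/πd³)·√(4M²+3T²).
√(4M²+3T²) = √(4×(1.740×10^7)² + 3×(1.080×10^7)²) = 3.951×10^7 N·mm.
d³ = 16×3.951×10^7/(π×89.68) = 2.244×10^6 mm³.
d = 130.9 mm.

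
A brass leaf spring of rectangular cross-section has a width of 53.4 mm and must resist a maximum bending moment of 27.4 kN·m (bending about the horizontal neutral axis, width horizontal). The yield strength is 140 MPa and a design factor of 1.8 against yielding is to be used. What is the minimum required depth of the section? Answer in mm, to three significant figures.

σ_allow = 140/1.8 = 77.78 MPa.
For a rectangular section σ = 6M/(bh²), so h² = 6M/(b σ_allow) = 6×2.7400×10^7/(53.4×77.78) = 39580 mm².
h = 199.0 mm.

h = 199 mm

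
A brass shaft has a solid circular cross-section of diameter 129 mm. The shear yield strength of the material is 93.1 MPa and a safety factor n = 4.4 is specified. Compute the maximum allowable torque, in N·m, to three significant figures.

T_allow = 8920 N·m

τ_allow = 93.1/4.4 = 21.16 MPa.
For a solid shaft T_allow = τ_allow·πd³/16; πd³/16 = π×129³/16 = 421500 mm³.
T_allow = 21.16×421500 = 8.919×10^6 N·mm = 8919 N·m.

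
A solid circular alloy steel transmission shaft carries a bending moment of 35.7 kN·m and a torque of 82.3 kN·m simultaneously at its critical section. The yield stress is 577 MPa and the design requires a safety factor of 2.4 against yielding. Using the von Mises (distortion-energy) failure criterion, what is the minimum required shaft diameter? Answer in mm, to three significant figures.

d = 150 mm

σ_allow = σ_y/n = 577/2.4 = 240.4 MPa.
For a solid shaft σ_b = 32M/(πd³) and τ = 16T/(πd³), so the von Mises stress is σ' = (16/πd³)·√(4M²+3T²).
√(4M²+3T²) = √(4×(3.570×10^7)² + 3×(8.230×10^7)²) = 1.594×10^8 N·mm.
d³ = 16×1.594×10^8/(π×240.4) = 3.377×10^6 mm³.
d = 150.0 mm.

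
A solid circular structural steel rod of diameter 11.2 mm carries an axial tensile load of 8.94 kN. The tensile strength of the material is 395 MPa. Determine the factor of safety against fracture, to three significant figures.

A = πd²/4 = 98.52 mm².
σ = F/A = 8940.0/98.52 = 90.74 MPa.
n = 395/90.74 = 4.353.

n = 4.35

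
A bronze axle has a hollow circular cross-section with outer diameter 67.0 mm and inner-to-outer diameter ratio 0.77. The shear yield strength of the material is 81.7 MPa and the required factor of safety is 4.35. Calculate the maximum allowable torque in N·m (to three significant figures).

T_allow = 719 N·m

τ_allow = 81.7/4.35 = 18.78 MPa.
For a hollow shaft T_allow = τ_allow·πd_o³(1−k⁴)/16 with 1−k⁴ = 0.6485, so πd_o³(1−k⁴)/16 = 38300 mm³.
T_allow = 18.78×38300 = 719200 N·mm = 719.2 N·m.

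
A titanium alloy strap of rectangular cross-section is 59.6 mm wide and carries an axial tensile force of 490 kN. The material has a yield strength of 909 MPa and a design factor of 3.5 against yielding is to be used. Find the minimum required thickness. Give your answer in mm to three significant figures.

σ_allow = 909/3.5 = 259.7 MPa.
Required area A = F/σ_allow = 490000/259.7 = 1887 mm².
t = A/w = 1887/59.6 = 31.66 mm.

t = 31.7 mm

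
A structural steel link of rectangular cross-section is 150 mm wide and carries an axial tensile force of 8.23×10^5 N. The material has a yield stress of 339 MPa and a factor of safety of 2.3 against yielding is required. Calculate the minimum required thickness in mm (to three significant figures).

t = 37.2 mm

σ_allow = 339/2.3 = 147.4 MPa.
Required area A = F/σ_allow = 823000/147.4 = 5584 mm².
t = A/w = 5584/150 = 37.23 mm.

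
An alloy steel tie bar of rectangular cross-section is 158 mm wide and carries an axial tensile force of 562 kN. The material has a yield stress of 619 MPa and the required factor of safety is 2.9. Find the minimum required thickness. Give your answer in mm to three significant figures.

σ_allow = 619/2.9 = 213.4 MPa.
Required area A = F/σ_allow = 562000/213.4 = 2633 mm².
t = A/w = 2633/158 = 16.66 mm.

t = 16.7 mm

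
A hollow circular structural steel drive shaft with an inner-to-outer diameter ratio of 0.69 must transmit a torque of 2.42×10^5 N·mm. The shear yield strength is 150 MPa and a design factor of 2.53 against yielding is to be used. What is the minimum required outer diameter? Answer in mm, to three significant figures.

d_o = 30.0 mm

τ_allow = 150/2.53 = 59.29 MPa.
For a hollow shaft τ = 16T/[πd_o³(1−k⁴)] with k = 0.69, so 1−k⁴ = 0.7733.
d_o³ = 16T/[π τ_allow (1−k⁴)] = 16×242000/(π×59.29×0.7733) = 26880 mm³.
d_o = 29.96 mm.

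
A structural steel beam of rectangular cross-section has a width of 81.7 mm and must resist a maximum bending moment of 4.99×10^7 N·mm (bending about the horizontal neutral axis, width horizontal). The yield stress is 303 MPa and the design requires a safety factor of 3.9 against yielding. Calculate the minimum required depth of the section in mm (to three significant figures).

σ_allow = 303/3.9 = 77.69 MPa.
For a rectangular section σ = 6M/(bh²), so h² = 6M/(b σ_allow) = 6×4.9900×10^7/(81.7×77.69) = 47170 mm².
h = 217.2 mm.

h = 217 mm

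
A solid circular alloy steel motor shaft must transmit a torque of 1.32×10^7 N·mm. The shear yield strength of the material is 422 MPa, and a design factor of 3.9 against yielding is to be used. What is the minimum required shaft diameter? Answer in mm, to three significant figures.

d = 85.3 mm

Allowable shear stress τ_allow = 422/3.9 = 108.2 MPa.
For a solid shaft τ = 16T/(πd³), so d³ = 16T/(π τ_allow) = 16×1.3200×10^7/(π×108.2) = 621300 mm³.
d = (621300)^(1/3) = 85.33 mm.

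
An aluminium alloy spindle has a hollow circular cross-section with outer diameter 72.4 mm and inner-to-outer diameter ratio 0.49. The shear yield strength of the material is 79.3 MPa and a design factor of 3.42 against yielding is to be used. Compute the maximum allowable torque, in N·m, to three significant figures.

T_allow = 1630 N·m

τ_allow = 79.3/3.42 = 23.19 MPa.
For a hollow shaft T_allow = τ_allow·πd_o³(1−k⁴)/16 with 1−k⁴ = 0.9424, so πd_o³(1−k⁴)/16 = 70220 mm³.
T_allow = 23.19×70220 = 1.628×10^6 N·mm = 1628 N·m.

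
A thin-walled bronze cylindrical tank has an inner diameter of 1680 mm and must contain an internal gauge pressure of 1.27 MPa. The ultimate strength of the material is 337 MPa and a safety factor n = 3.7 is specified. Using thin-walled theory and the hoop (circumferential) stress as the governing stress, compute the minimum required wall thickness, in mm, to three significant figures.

σ_allow = 337/3.7 = 91.08 MPa.
Hoop stress σ_h = pD/(2t), so t = pD/(2σ_allow) = 1.27×1680/(2×91.08) = 11.71 mm.

t = 11.7 mm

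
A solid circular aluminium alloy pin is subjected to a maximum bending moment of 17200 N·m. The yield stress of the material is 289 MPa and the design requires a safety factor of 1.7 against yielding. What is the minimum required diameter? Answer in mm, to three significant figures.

d = 101 mm

σ_allow = 289/1.7 = 170.0 MPa.
For a solid circular section σ = 32M/(πd³), so d³ = 32M/(π σ_allow) = 32×1.7200×10^7/(π×170.0) = 1.031×10^6 mm³.
d = 101.0 mm.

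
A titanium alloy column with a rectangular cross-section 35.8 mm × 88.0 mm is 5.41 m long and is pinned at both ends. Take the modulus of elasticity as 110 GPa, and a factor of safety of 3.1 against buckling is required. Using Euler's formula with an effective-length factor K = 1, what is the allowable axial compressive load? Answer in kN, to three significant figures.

P_allow = 4.03 kN

Buckling occurs about the weak axis: I_min = h·b³/12 = 88.0×35.8³/12 = 336500 mm⁴ (b = 35.8 mm is the smaller dimension).
Effective length L_e = KL = 1×5.41 m = 5410 mm.
Euler critical load P_cr = π²EI/L_e² = π²×110000×336500/5410² = 12480 N.
P_allow = P_cr/n = 12480/3.1 = 4026 N.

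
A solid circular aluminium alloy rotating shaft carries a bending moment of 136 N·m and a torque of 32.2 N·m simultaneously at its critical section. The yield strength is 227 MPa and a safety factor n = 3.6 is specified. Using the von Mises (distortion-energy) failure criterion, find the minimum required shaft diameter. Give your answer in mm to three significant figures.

σ_allow = σ_y/n = 227/3.6 = 63.06 MPa.
For a solid shaft σ_b = 32M/(πd³) and τ = 16T/(πd³), so the von Mises stress is σ' = (16/πd³)·√(4M²+3T²).
√(4M²+3T²) = √(4×(136000)² + 3×(32200)²) = 277700 N·mm.
d³ = 16×277700/(π×63.06) = 22430 mm³.
d = 28.20 mm.

d = 28.2 mm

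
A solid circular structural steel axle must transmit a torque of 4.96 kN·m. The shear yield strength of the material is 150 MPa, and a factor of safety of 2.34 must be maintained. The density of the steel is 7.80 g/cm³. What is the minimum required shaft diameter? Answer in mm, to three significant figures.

Allowable shear stress τ_allow = 150/2.34 = 64.10 MPa.
For a solid shaft τ = 16T/(πd³), so d³ = 16T/(π τ_allow) = 16×4960000/(π×64.10) = 394100 mm³.
d = (394100)^(1/3) = 73.31 mm.

d = 73.3 mm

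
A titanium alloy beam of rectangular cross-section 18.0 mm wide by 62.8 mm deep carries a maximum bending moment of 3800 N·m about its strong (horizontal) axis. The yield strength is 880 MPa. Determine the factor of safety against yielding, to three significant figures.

Section modulus S = bh²/6 = 18.0×62.8²/6 = 11830 mm³.
σ = M/S = 3800000/11830 = 321.2 MPa.
n = 880/321.2 = 2.740.

n = 2.74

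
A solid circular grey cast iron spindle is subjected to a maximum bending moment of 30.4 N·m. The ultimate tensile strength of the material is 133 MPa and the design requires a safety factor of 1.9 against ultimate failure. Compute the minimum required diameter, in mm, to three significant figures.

d = 16.4 mm

σ_allow = 133/1.9 = 70.00 MPa.
For a solid circular section σ = 32M/(πd³), so d³ = 32M/(π σ_allow) = 32×30400/(π×70.00) = 4424 mm³.
d = 16.42 mm.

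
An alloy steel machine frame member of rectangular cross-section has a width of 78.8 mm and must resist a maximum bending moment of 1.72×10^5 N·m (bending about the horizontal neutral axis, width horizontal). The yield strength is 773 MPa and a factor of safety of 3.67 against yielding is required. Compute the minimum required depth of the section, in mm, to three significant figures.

h = 249 mm

σ_allow = 773/3.67 = 210.6 MPa.
For a rectangular section σ = 6M/(bh²), so h² = 6M/(b σ_allow) = 6×1.7200×10^8/(78.8×210.6) = 62180 mm².
h = 249.4 mm.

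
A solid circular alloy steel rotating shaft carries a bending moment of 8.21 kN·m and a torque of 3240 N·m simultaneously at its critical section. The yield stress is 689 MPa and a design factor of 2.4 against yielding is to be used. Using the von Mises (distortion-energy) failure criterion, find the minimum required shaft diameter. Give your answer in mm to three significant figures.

d = 67.5 mm

σ_allow = σ_y/n = 689/2.4 = 287.1 MPa.
For a solid shaft σ_b = 32M/(πd³) and τ = 16T/(πd³), so the von Mises stress is σ' = (16/πd³)·√(4M²+3T²).
√(4M²+3T²) = √(4×(8.210×10^6)² + 3×(3.240×10^6)²) = 1.735×10^7 N·mm.
d³ = 16×1.735×10^7/(π×287.1) = 307800 mm³.
d = 67.52 mm.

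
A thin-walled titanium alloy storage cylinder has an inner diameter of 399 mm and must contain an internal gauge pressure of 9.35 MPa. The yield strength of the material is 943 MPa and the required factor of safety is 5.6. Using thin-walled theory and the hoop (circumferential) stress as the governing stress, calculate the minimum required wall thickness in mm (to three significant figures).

t = 11.1 mm

σ_allow = 943/5.6 = 168.4 MPa.
Hoop stress σ_h = pD/(2t), so t = pD/(2σ_allow) = 9.35×399/(2×168.4) = 11.08 mm.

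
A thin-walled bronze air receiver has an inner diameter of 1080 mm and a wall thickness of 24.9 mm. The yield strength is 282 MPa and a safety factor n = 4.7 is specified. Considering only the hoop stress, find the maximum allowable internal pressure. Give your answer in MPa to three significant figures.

p_allow = 2.77 MPa

σ_allow = 282/4.7 = 60.00 MPa.
σ_h = pD/(2t) → p_allow = 2σ_allow t/D = 2×60.00×24.9/1080 = 2.767 MPa.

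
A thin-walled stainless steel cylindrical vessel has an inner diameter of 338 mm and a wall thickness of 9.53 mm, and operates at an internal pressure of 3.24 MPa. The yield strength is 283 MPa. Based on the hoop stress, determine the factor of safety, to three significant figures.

σ_h = pD/(2t) = 3.24×338/(2×9.53) = 57.46 MPa.
n = 283/57.46 = 4.925.

n = 4.93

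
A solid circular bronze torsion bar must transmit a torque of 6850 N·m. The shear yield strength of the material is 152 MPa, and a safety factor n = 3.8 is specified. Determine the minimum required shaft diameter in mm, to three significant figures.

d = 95.5 mm

Allowable shear stress τ_allow = 152/3.8 = 40.00 MPa.
For a solid shaft τ = 16T/(πd³), so d³ = 16T/(π τ_allow) = 16×6850000/(π×40.00) = 872200 mm³.
d = (872200)^(1/3) = 95.54 mm.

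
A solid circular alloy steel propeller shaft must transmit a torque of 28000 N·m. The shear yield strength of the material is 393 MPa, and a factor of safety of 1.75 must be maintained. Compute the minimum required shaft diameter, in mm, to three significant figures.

Allowable shear stress τ_allow = 393/1.75 = 224.6 MPa.
For a solid shaft τ = 16T/(πd³), so d³ = 16T/(π τ_allow) = 16×2.8000×10^7/(π×224.6) = 635000 mm³.
d = (635000)^(1/3) = 85.95 mm.

d = 86.0 mm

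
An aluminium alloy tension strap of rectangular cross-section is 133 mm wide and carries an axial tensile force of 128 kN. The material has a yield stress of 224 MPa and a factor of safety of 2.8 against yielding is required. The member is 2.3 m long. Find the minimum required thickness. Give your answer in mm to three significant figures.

σ_allow = 224/2.8 = 80.00 MPa.
Required area A = F/σ_allow = 128000/80.00 = 1600 mm².
t = A/w = 1600/133 = 12.03 mm.

t = 12.0 mm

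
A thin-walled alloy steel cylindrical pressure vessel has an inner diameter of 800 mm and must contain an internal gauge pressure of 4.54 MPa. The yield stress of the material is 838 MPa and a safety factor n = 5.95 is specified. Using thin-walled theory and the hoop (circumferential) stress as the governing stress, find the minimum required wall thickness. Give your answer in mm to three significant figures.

t = 12.9 mm

σ_allow = 838/5.95 = 140.8 MPa.
Hoop stress σ_h = pD/(2t), so t = pD/(2σ_allow) = 4.54×800/(2×140.8) = 12.89 mm.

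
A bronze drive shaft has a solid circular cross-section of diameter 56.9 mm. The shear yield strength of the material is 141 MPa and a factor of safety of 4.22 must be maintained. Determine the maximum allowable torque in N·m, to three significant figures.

T_allow = 1210 N·m

τ_allow = 141/4.22 = 33.41 MPa.
For a solid shaft T_allow = τ_allow·πd³/16; πd³/16 = π×56.9³/16 = 36170 mm³.
T_allow = 33.41×36170 = 1.209×10^6 N·mm = 1209 N·m.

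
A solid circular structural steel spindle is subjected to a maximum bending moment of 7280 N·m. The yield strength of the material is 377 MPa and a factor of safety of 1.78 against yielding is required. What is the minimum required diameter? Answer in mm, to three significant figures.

d = 70.5 mm

σ_allow = 377/1.78 = 211.8 MPa.
For a solid circular section σ = 32M/(πd³), so d³ = 32M/(π σ_allow) = 32×7280000/(π×211.8) = 350100 mm³.
d = 70.48 mm.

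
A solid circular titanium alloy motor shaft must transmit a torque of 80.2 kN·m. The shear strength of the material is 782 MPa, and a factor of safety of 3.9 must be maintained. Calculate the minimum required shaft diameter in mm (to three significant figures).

Allowable shear stress τ_allow = 782/3.9 = 200.5 MPa.
For a solid shaft τ = 16T/(πd³), so d³ = 16T/(π τ_allow) = 16×8.0200×10^7/(π×200.5) = 2.037×10^6 mm³.
d = (2.037×10^6)^(1/3) = 126.8 mm.

d = 127 mm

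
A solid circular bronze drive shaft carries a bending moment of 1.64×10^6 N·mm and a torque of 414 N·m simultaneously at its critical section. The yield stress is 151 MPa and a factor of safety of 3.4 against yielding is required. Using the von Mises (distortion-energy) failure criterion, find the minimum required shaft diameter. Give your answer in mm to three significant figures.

d = 72.7 mm

σ_allow = σ_y/n = 151/3.4 = 44.41 MPa.
For a solid shaft σ_b = 32M/(πd³) and τ = 16T/(πd³), so the von Mises stress is σ' = (16/πd³)·√(4M²+3T²).
√(4M²+3T²) = √(4×(1.640×10^6)² + 3×(414000)²) = 3.357×10^6 N·mm.
d³ = 16×3.357×10^6/(π×44.41) = 385000 mm³.
d = 72.75 mm.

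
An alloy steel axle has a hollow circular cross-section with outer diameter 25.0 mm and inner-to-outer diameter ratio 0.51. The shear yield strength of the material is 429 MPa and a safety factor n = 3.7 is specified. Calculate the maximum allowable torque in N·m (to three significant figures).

T_allow = 332 N·m

τ_allow = 429/3.7 = 115.9 MPa.
For a hollow shaft T_allow = τ_allow·πd_o³(1−k⁴)/16 with 1−k⁴ = 0.9323, so πd_o³(1−k⁴)/16 = 2860 mm³.
T_allow = 115.9×2860 = 331700 N·mm = 331.7 N·m.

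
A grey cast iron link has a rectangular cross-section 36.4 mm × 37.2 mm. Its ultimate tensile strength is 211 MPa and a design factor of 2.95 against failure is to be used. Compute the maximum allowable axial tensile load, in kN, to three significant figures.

σ_allow = 211/2.95 = 71.53 MPa.
A = 36.4×37.2 = 1354 mm².
F_allow = σ_allow × A = 71.53×1354 = 96850 N.

F_allow = 96.9 kN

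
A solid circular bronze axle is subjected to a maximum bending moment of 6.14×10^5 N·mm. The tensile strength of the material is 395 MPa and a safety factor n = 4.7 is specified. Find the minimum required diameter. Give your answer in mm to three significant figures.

σ_allow = 395/4.7 = 84.04 MPa.
For a solid circular section σ = 32M/(πd³), so d³ = 32M/(π σ_allow) = 32×614000/(π×84.04) = 74420 mm³.
d = 42.06 mm.

d = 42.1 mm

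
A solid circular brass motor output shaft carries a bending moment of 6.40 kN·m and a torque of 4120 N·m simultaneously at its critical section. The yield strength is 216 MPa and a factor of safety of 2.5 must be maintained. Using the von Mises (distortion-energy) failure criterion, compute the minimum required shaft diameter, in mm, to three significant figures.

σ_allow = σ_y/n = 216/2.5 = 86.40 MPa.
For a solid shaft σ_b = 32M/(πd³) and τ = 16T/(πd³), so the von Mises stress is σ' = (16/πd³)·√(4M²+3T²).
√(4M²+3T²) = √(4×(6.400×10^6)² + 3×(4.120×10^6)²) = 1.465×10^7 N·mm.
d³ = 16×1.465×10^7/(π×86.40) = 863800 mm³.
d = 95.24 mm.

d = 95.2 mm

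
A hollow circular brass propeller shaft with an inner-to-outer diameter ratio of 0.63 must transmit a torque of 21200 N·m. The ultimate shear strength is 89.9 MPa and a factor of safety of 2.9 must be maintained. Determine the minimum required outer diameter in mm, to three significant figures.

τ_allow = 89.9/2.9 = 31.00 MPa.
For a hollow shaft τ = 16T/[πd_o³(1−k⁴)] with k = 0.63, so 1−k⁴ = 0.8425.
d_o³ = 16T/[π τ_allow (1−k⁴)] = 16×2.1200×10^7/(π×31.00×0.8425) = 4.134×10^6 mm³.
d_o = 160.5 mm.

d_o = 160 mm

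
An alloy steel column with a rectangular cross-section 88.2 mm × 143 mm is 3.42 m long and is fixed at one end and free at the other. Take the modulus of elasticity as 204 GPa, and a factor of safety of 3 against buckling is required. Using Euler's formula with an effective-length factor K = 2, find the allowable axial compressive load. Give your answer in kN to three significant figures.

Buckling occurs about the weak axis: I_min = h·b³/12 = 143×88.2³/12 = 8.176×10^6 mm⁴ (b = 88.2 mm is the smaller dimension).
Effective length L_e = KL = 2×3.42 m = 6840 mm.
Euler critical load P_cr = π²EI/L_e² = π²×204000×8.176×10^6/6840² = 351900 N.
P_allow = P_cr/n = 351900/3 = 117300 N.

P_allow = 117 kN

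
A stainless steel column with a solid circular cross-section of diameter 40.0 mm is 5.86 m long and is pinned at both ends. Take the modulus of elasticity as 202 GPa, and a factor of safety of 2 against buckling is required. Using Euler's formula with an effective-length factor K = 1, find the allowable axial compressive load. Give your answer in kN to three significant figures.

I = πd⁴/64 = π×40.0⁴/64 = 125700 mm⁴.
Effective length L_e = KL = 1×5.86 m = 5860 mm.
Euler critical load P_cr = π²EI/L_e² = π²×202000×125700/5860² = 7296 N.
P_allow = P_cr/n = 7296/2 = 3648 N.

P_allow = 3.65 kN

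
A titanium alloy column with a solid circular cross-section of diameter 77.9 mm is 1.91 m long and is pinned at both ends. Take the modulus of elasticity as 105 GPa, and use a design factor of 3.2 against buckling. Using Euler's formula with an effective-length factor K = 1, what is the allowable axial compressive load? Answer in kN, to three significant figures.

I = πd⁴/64 = π×77.9⁴/64 = 1.808×10^6 mm⁴.
Effective length L_e = KL = 1×1.91 m = 1910 mm.
Euler critical load P_cr = π²EI/L_e² = π²×105000×1.808×10^6/1910² = 513500 N.
P_allow = P_cr/n = 513500/3.2 = 160500 N.

P_allow = 160 kN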